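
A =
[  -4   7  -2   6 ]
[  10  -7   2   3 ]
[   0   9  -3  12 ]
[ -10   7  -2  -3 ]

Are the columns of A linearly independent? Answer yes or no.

no

Row reduce A to echelon form.
R2 ← R2 + (5/2)·R1: [0, 21/2, -3, 18]
R4 ← R4 − (5/2)·R1: [0, -21/2, 3, -18]
R3 ← R3 − (6/7)·R2: [0, 0, -3/7, -24/7]
R4 ← R4 + R2: [0, 0, 0, 0]
3 pivots among 4 columns.
Only 3 < 4 pivot columns, so the columns are linearly dependent.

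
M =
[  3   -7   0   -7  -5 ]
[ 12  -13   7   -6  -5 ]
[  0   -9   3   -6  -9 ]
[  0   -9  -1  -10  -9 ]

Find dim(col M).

Row reduce to echelon form.
R2 ← R2 − (4)·R1: [0, 15, 7, 22, 15]
R3 ← R3 + (3/5)·R2: [0, 0, 36/5, 36/5, 0]
R4 ← R4 + (3/5)·R2: [0, 0, 16/5, 16/5, 0]
R4 ← R4 − (4/9)·R3: [0, 0, 0, 0, 0]
Echelon form has 3 nonzero rows, so rank(M) = 3.
The column space has dimension equal to the rank: 3.

3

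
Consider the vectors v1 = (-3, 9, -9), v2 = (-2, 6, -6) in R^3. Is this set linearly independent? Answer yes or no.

Form the matrix with these vectors as rows and row reduce.
R2 ← R2 − (2/3)·R1: [0, 0, 0]
1 nonzero row, so the 2 vectors span a space of dimension 1.
Since 1 < 2, the vectors are linearly dependent.

no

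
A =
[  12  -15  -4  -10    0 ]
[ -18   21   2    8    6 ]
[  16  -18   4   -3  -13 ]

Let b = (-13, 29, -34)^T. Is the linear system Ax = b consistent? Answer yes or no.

yes

Row reduce the augmented matrix [A | b].
R2 ← R2 + (3/2)·R1: [0, -3/2, -4, -7, 6, 19/2]
R3 ← R3 − (4/3)·R1: [0, 2, 28/3, 31/3, -13, -50/3]
R3 ← R3 + (4/3)·R2: [0, 0, 4, 1, -5, -4]
The echelon form has 3 nonzero rows, and every pivot lies in the first 5 columns, so rank(A) = rank([A|b]) = 3.
The system is consistent.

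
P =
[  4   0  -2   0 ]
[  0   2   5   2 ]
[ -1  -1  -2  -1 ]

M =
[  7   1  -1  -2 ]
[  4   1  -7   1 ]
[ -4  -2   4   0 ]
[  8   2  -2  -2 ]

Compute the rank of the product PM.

First compute PM:
[[ 36,   8, -12,  -8],
 [  4,  -4,   2,  -2],
 [-11,   0,   2,   3]]
Now row reduce the product.
R2 ← R2 − (1/9)·R1: [0, -44/9, 10/3, -10/9]
R3 ← R3 + (11/36)·R1: [0, 22/9, -5/3, 5/9]
R3 ← R3 + (1/2)·R2: [0, 0, 0, 0]
2 nonzero rows, so rank(PM) = 2.

2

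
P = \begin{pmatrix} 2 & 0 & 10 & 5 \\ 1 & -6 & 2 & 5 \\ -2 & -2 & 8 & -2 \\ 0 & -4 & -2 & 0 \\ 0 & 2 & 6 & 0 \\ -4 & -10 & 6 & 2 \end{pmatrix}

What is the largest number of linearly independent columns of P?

Row reduce to echelon form.
R2 ← R2 − (1/2)·R1: [0, -6, -3, 5/2]
R3 ← R3 + R1: [0, -2, 18, 3]
R6 ← R6 + (2)·R1: [0, -10, 26, 12]
R3 ← R3 − (1/3)·R2: [0, 0, 19, 13/6]
R4 ← R4 − (2/3)·R2: [0, 0, 0, -5/3]
R5 ← R5 + (1/3)·R2: [0, 0, 5, 5/6]
R6 ← R6 − (5/3)·R2: [0, 0, 31, 47/6]
R5 ← R5 − (5/19)·R3: [0, 0, 0, 5/19]
R6 ← R6 − (31/19)·R3: [0, 0, 0, 245/57]
R5 ← R5 + (3/19)·R4: [0, 0, 0, 0]
R6 ← R6 + (49/19)·R4: [0, 0, 0, 0]
Echelon form has 4 nonzero rows, so rank(P) = 4.
The rank gives the maximum number of linearly independent columns: 4.

4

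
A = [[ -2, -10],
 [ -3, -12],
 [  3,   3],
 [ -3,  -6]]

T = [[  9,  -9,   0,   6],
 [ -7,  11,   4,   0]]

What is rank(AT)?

2

First compute AT:
[[ 52, -92, -40, -12],
 [ 57, -105, -48, -18],
 [  6,   6,  12,  18],
 [ 15, -39, -24, -18]]
Now row reduce the product.
R2 ← R2 − (57/52)·R1: [0, -54/13, -54/13, -63/13]
R3 ← R3 − (3/26)·R1: [0, 216/13, 216/13, 252/13]
R4 ← R4 − (15/52)·R1: [0, -162/13, -162/13, -189/13]
R3 ← R3 + (4)·R2: [0, 0, 0, 0]
R4 ← R4 − (3)·R2: [0, 0, 0, 0]
2 nonzero rows, so rank(AT) = 2.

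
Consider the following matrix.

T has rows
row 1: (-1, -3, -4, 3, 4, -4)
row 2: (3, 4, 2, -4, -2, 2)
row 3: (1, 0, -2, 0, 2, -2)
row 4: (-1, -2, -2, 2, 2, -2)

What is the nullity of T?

Row reduce to echelon form.
R2 ← R2 + (3)·R1: [0, -5, -10, 5, 10, -10]
R3 ← R3 + R1: [0, -3, -6, 3, 6, -6]
R4 ← R4 − R1: [0, 1, 2, -1, -2, 2]
R3 ← R3 − (3/5)·R2: [0, 0, 0, 0, 0, 0]
R4 ← R4 + (1/5)·R2: [0, 0, 0, 0, 0, 0]
2 nonzero rows, so rank(T) = 2.
T has 6 columns; by rank–nullity, nullity = 6 − 2 = 4.

4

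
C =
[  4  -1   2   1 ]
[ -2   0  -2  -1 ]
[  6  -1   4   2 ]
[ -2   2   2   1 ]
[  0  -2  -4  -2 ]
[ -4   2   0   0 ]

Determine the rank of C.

Row reduce to echelon form.
R2 ← R2 + (1/2)·R1: [0, -1/2, -1, -1/2]
R3 ← R3 − (3/2)·R1: [0, 1/2, 1, 1/2]
R4 ← R4 + (1/2)·R1: [0, 3/2, 3, 3/2]
R6 ← R6 + R1: [0, 1, 2, 1]
R3 ← R3 + R2: [0, 0, 0, 0]
R4 ← R4 + (3)·R2: [0, 0, 0, 0]
R5 ← R5 − (4)·R2: [0, 0, 0, 0]
R6 ← R6 + (2)·R2: [0, 0, 0, 0]
Echelon form has 2 nonzero rows, so rank(C) = 2.

2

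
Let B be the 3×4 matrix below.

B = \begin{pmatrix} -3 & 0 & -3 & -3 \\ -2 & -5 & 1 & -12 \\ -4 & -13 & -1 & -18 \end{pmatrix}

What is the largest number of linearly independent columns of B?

Row reduce to echelon form.
R2 ← R2 − (2/3)·R1: [0, -5, 3, -10]
R3 ← R3 − (4/3)·R1: [0, -13, 3, -14]
R3 ← R3 − (13/5)·R2: [0, 0, -24/5, 12]
Echelon form has 3 nonzero rows, so rank(B) = 3.
The rank gives the maximum number of linearly independent columns: 3.

3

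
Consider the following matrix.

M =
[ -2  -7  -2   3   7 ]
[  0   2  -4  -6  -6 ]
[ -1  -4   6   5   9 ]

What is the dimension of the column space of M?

Row reduce to echelon form.
R3 ← R3 − (1/2)·R1: [0, -1/2, 7, 7/2, 11/2]
R3 ← R3 + (1/4)·R2: [0, 0, 6, 2, 4]
Echelon form has 3 nonzero rows, so rank(M) = 3.
The column space has dimension equal to the rank: 3.

3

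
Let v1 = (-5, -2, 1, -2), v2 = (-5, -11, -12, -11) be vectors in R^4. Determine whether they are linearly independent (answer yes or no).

yes

Form the matrix with these vectors as rows and row reduce.
R2 ← R2 − R1: [0, -9, -13, -9]
2 nonzero rows, so the 2 vectors span a space of dimension 2.
Since 2 = 2, the vectors are linearly independent.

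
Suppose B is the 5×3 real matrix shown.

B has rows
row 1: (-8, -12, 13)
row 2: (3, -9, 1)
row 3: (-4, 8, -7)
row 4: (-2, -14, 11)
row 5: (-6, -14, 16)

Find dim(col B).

Row reduce to echelon form.
R2 ← R2 + (3/8)·R1: [0, -27/2, 47/8]
R3 ← R3 − (1/2)·R1: [0, 14, -27/2]
R4 ← R4 − (1/4)·R1: [0, -11, 31/4]
R5 ← R5 − (3/4)·R1: [0, -5, 25/4]
R3 ← R3 + (28/27)·R2: [0, 0, -200/27]
R4 ← R4 − (22/27)·R2: [0, 0, 80/27]
R5 ← R5 − (10/27)·R2: [0, 0, 110/27]
R4 ← R4 + (2/5)·R3: [0, 0, 0]
R5 ← R5 + (11/20)·R3: [0, 0, 0]
Echelon form has 3 nonzero rows, so rank(B) = 3.
The column space has dimension equal to the rank: 3.

3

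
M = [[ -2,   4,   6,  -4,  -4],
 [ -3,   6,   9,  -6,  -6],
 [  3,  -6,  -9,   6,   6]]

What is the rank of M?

1

Row reduce to echelon form.
R2 ← R2 − (3/2)·R1: [0, 0, 0, 0, 0]
R3 ← R3 + (3/2)·R1: [0, 0, 0, 0, 0]
Echelon form has 1 nonzero row, so rank(M) = 1.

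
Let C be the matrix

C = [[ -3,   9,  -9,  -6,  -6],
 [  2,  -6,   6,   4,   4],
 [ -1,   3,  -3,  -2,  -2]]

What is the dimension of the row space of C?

Row reduce to echelon form.
R2 ← R2 + (2/3)·R1: [0, 0, 0, 0, 0]
R3 ← R3 − (1/3)·R1: [0, 0, 0, 0, 0]
Echelon form has 1 nonzero row, so rank(C) = 1.
The row space has dimension equal to the rank: 1.

1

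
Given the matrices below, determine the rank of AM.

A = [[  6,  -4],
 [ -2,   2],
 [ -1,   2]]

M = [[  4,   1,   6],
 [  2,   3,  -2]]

2

First compute AM:
[[ 16,  -6,  44],
 [ -4,   4, -16],
 [  0,   5, -10]]
Now row reduce the product.
R2 ← R2 + (1/4)·R1: [0, 5/2, -5]
R3 ← R3 − (2)·R2: [0, 0, 0]
2 nonzero rows, so rank(AM) = 2.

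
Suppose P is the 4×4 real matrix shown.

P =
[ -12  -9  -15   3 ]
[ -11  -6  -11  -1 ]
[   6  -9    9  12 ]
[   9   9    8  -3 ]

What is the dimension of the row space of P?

3

Row reduce to echelon form.
R2 ← R2 − (11/12)·R1: [0, 9/4, 11/4, -15/4]
R3 ← R3 + (1/2)·R1: [0, -27/2, 3/2, 27/2]
R4 ← R4 + (3/4)·R1: [0, 9/4, -13/4, -3/4]
R3 ← R3 + (6)·R2: [0, 0, 18, -9]
R4 ← R4 − R2: [0, 0, -6, 3]
R4 ← R4 + (1/3)·R3: [0, 0, 0, 0]
Echelon form has 3 nonzero rows, so rank(P) = 3.
The row space has dimension equal to the rank: 3.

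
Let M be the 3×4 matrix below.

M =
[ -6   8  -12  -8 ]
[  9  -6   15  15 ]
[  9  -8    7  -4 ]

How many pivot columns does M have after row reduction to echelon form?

Row reduce to echelon form.
R2 ← R2 + (3/2)·R1: [0, 6, -3, 3]
R3 ← R3 + (3/2)·R1: [0, 4, -11, -16]
R3 ← R3 − (2/3)·R2: [0, 0, -9, -18]
Echelon form has 3 nonzero rows, so rank(M) = 3.
Each nonzero row contributes one pivot column: 3 pivot columns.

3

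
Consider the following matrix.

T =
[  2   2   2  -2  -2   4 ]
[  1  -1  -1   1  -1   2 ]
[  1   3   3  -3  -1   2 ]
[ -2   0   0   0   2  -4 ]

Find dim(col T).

2

Row reduce to echelon form.
R2 ← R2 − (1/2)·R1: [0, -2, -2, 2, 0, 0]
R3 ← R3 − (1/2)·R1: [0, 2, 2, -2, 0, 0]
R4 ← R4 + R1: [0, 2, 2, -2, 0, 0]
R3 ← R3 + R2: [0, 0, 0, 0, 0, 0]
R4 ← R4 + R2: [0, 0, 0, 0, 0, 0]
Echelon form has 2 nonzero rows, so rank(T) = 2.
The column space has dimension equal to the rank: 2.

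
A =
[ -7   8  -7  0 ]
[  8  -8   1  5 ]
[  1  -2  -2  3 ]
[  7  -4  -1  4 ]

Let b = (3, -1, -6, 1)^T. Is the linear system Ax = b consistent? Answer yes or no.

no

Row reduce the augmented matrix [A | b].
R2 ← R2 + (8/7)·R1: [0, 8/7, -7, 5, 17/7]
R3 ← R3 + (1/7)·R1: [0, -6/7, -3, 3, -39/7]
R4 ← R4 + R1: [0, 4, -8, 4, 4]
R3 ← R3 + (3/4)·R2: [0, 0, -33/4, 27/4, -15/4]
R4 ← R4 − (7/2)·R2: [0, 0, 33/2, -27/2, -9/2]
R4 ← R4 + (2)·R3: [0, 0, 0, 0, -12]
The echelon form has 4 nonzero rows; the last pivot sits in the augmented column, so rank(A) = 3 but rank([A|b]) = 4.
Since the ranks differ, the system is inconsistent.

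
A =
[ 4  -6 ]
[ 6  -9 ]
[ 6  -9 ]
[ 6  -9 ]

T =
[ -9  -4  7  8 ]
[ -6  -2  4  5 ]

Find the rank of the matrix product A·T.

1

First compute AT:
[[  0,  -4,   4,   2],
 [  0,  -6,   6,   3],
 [  0,  -6,   6,   3],
 [  0,  -6,   6,   3]]
Now row reduce the product.
R2 ← R2 − (3/2)·R1: [0, 0, 0, 0]
R3 ← R3 − (3/2)·R1: [0, 0, 0, 0]
R4 ← R4 − (3/2)·R1: [0, 0, 0, 0]
1 nonzero row, so rank(AT) = 1.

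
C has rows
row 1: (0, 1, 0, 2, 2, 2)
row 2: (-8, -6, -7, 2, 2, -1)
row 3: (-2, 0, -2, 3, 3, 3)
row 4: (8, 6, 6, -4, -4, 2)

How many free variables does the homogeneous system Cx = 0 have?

3

Row reduce to echelon form.
Swap R1 ↔ R2
R3 ← R3 − (1/4)·R1: [0, 3/2, -1/4, 5/2, 5/2, 13/4]
R4 ← R4 + R1: [0, 0, -1, -2, -2, 1]
R3 ← R3 − (3/2)·R2: [0, 0, -1/4, -1/2, -1/2, 1/4]
R4 ← R4 − (4)·R3: [0, 0, 0, 0, 0, 0]
3 nonzero rows, so rank(C) = 3.
C has 6 columns; by rank–nullity, nullity = 6 − 3 = 3.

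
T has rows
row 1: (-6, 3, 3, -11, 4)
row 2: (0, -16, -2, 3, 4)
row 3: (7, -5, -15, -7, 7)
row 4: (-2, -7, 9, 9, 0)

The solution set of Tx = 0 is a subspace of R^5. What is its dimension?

1

Row reduce to echelon form.
R3 ← R3 + (7/6)·R1: [0, -3/2, -23/2, -119/6, 35/3]
R4 ← R4 − (1/3)·R1: [0, -8, 8, 38/3, -4/3]
R3 ← R3 − (3/32)·R2: [0, 0, -181/16, -1931/96, 271/24]
R4 ← R4 − (1/2)·R2: [0, 0, 9, 67/6, -10/3]
R4 ← R4 + (144/181)·R3: [0, 0, 0, -2626/543, 3068/543]
4 nonzero rows, so rank(T) = 4.
T has 5 columns; by rank–nullity, nullity = 5 − 4 = 1.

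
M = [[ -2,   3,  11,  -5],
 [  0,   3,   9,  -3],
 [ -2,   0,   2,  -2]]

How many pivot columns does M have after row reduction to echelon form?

Row reduce to echelon form.
R3 ← R3 − R1: [0, -3, -9, 3]
R3 ← R3 + R2: [0, 0, 0, 0]
Echelon form has 2 nonzero rows, so rank(M) = 2.
Each nonzero row contributes one pivot column: 2 pivot columns.

2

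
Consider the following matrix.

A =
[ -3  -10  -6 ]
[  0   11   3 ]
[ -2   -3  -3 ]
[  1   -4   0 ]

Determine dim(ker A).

Row reduce to echelon form.
R3 ← R3 − (2/3)·R1: [0, 11/3, 1]
R4 ← R4 + (1/3)·R1: [0, -22/3, -2]
R3 ← R3 − (1/3)·R2: [0, 0, 0]
R4 ← R4 + (2/3)·R2: [0, 0, 0]
2 nonzero rows, so rank(A) = 2.
A has 3 columns; by rank–nullity, nullity = 3 − 2 = 1.

1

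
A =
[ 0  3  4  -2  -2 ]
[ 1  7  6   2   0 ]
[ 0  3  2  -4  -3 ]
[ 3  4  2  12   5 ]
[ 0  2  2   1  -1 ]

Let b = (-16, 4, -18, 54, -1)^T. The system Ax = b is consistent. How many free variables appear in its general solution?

0

Row reduce the augmented matrix [A | b].
Swap R1 ↔ R2
R4 ← R4 − (3)·R1: [0, -17, -16, 6, 5, 42]
R3 ← R3 − R2: [0, 0, -2, -2, -1, -2]
R4 ← R4 + (17/3)·R2: [0, 0, 20/3, -16/3, -19/3, -146/3]
R5 ← R5 − (2/3)·R2: [0, 0, -2/3, 7/3, 1/3, 29/3]
R4 ← R4 + (10/3)·R3: [0, 0, 0, -12, -29/3, -166/3]
R5 ← R5 − (1/3)·R3: [0, 0, 0, 3, 2/3, 31/3]
R5 ← R5 + (1/4)·R4: [0, 0, 0, 0, -7/4, -7/2]
The echelon form has 5 nonzero rows, and every pivot lies in the first 5 columns, so rank(A) = rank([A|b]) = 5.
The system is consistent.
Free variables = (unknowns) − (rank) = 5 − 5 = 0.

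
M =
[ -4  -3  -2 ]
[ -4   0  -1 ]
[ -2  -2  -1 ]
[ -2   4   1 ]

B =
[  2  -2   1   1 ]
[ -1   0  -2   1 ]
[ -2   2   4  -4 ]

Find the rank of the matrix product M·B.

3

First compute MB:
[[ -1,   4,  -6,   1],
 [ -6,   6,  -8,   0],
 [  0,   2,  -2,   0],
 [-10,   6,  -6,  -2]]
Now row reduce the product.
R2 ← R2 − (6)·R1: [0, -18, 28, -6]
R4 ← R4 − (10)·R1: [0, -34, 54, -12]
R3 ← R3 + (1/9)·R2: [0, 0, 10/9, -2/3]
R4 ← R4 − (17/9)·R2: [0, 0, 10/9, -2/3]
R4 ← R4 − R3: [0, 0, 0, 0]
3 nonzero rows, so rank(MB) = 3.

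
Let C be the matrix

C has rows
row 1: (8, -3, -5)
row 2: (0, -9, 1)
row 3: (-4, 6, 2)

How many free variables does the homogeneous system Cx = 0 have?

Row reduce to echelon form.
R3 ← R3 + (1/2)·R1: [0, 9/2, -1/2]
R3 ← R3 + (1/2)·R2: [0, 0, 0]
2 nonzero rows, so rank(C) = 2.
C has 3 columns; by rank–nullity, nullity = 3 − 2 = 1.

1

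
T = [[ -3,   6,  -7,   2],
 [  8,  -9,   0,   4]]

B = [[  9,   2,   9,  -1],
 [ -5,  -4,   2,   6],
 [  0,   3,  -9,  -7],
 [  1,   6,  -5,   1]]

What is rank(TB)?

First compute TB:
[[-55, -39,  38,  90],
 [121,  76,  34, -58]]
Now row reduce the product.
R2 ← R2 + (11/5)·R1: [0, -49/5, 588/5, 140]
2 nonzero rows, so rank(TB) = 2.

2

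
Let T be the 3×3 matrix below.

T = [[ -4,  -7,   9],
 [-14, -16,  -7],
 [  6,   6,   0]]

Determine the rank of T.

3

Row reduce to echelon form.
R2 ← R2 − (7/2)·R1: [0, 17/2, -77/2]
R3 ← R3 + (3/2)·R1: [0, -9/2, 27/2]
R3 ← R3 + (9/17)·R2: [0, 0, -117/17]
Echelon form has 3 nonzero rows, so rank(T) = 3.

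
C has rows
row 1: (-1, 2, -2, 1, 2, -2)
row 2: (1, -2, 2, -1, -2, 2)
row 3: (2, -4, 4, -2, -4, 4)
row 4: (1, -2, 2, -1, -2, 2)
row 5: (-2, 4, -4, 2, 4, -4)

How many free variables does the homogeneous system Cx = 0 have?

Row reduce to echelon form.
R2 ← R2 + R1: [0, 0, 0, 0, 0, 0]
R3 ← R3 + (2)·R1: [0, 0, 0, 0, 0, 0]
R4 ← R4 + R1: [0, 0, 0, 0, 0, 0]
R5 ← R5 − (2)·R1: [0, 0, 0, 0, 0, 0]
1 nonzero row, so rank(C) = 1.
C has 6 columns; by rank–nullity, nullity = 6 − 1 = 5.

5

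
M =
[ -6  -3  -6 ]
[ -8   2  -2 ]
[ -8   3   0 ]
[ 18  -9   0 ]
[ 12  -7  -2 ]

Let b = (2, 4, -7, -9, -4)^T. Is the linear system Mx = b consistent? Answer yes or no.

Row reduce the augmented matrix [M | b].
R2 ← R2 − (4/3)·R1: [0, 6, 6, 4/3]
R3 ← R3 − (4/3)·R1: [0, 7, 8, -29/3]
R4 ← R4 + (3)·R1: [0, -18, -18, -3]
R5 ← R5 + (2)·R1: [0, -13, -14, 0]
R3 ← R3 − (7/6)·R2: [0, 0, 1, -101/9]
R4 ← R4 + (3)·R2: [0, 0, 0, 1]
R5 ← R5 + (13/6)·R2: [0, 0, -1, 26/9]
R5 ← R5 + R3: [0, 0, 0, -25/3]
R5 ← R5 + (25/3)·R4: [0, 0, 0, 0]
The echelon form has 4 nonzero rows; the last pivot sits in the augmented column, so rank(M) = 3 but rank([M|b]) = 4.
Since the ranks differ, the system is inconsistent.

no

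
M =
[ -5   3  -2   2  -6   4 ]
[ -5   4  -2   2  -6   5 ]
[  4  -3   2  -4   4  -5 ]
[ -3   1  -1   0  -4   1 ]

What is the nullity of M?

Row reduce to echelon form.
R2 ← R2 − R1: [0, 1, 0, 0, 0, 1]
R3 ← R3 + (4/5)·R1: [0, -3/5, 2/5, -12/5, -4/5, -9/5]
R4 ← R4 − (3/5)·R1: [0, -4/5, 1/5, -6/5, -2/5, -7/5]
R3 ← R3 + (3/5)·R2: [0, 0, 2/5, -12/5, -4/5, -6/5]
R4 ← R4 + (4/5)·R2: [0, 0, 1/5, -6/5, -2/5, -3/5]
R4 ← R4 − (1/2)·R3: [0, 0, 0, 0, 0, 0]
3 nonzero rows, so rank(M) = 3.
M has 6 columns; by rank–nullity, nullity = 6 − 3 = 3.

3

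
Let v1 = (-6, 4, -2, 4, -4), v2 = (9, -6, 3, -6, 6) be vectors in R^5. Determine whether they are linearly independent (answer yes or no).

no

Form the matrix with these vectors as rows and row reduce.
R2 ← R2 + (3/2)·R1: [0, 0, 0, 0, 0]
1 nonzero row, so the 2 vectors span a space of dimension 1.
Since 1 < 2, the vectors are linearly dependent.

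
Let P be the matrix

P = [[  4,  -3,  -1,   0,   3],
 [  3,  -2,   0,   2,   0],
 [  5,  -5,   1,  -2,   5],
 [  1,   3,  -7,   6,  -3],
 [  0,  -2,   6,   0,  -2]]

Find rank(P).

3

Row reduce to echelon form.
R2 ← R2 − (3/4)·R1: [0, 1/4, 3/4, 2, -9/4]
R3 ← R3 − (5/4)·R1: [0, -5/4, 9/4, -2, 5/4]
R4 ← R4 − (1/4)·R1: [0, 15/4, -27/4, 6, -15/4]
R3 ← R3 + (5)·R2: [0, 0, 6, 8, -10]
R4 ← R4 − (15)·R2: [0, 0, -18, -24, 30]
R5 ← R5 + (8)·R2: [0, 0, 12, 16, -20]
R4 ← R4 + (3)·R3: [0, 0, 0, 0, 0]
R5 ← R5 − (2)·R3: [0, 0, 0, 0, 0]
Echelon form has 3 nonzero rows, so rank(P) = 3.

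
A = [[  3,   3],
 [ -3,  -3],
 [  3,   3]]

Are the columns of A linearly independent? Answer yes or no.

Row reduce A to echelon form.
R2 ← R2 + R1: [0, 0]
R3 ← R3 − R1: [0, 0]
1 pivot among 2 columns.
Only 1 < 2 pivot columns, so the columns are linearly dependent.

no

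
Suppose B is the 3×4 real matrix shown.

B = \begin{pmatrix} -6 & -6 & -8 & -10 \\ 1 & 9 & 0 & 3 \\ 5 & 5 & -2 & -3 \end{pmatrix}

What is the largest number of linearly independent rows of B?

Row reduce to echelon form.
R2 ← R2 + (1/6)·R1: [0, 8, -4/3, 4/3]
R3 ← R3 + (5/6)·R1: [0, 0, -26/3, -34/3]
Echelon form has 3 nonzero rows, so rank(B) = 3.
The rank gives the maximum number of linearly independent rows: 3.

3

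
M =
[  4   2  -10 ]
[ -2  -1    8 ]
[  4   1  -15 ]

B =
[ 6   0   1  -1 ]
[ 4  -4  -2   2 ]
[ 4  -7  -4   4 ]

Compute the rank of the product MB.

First compute MB:
[[ -8,  62,  40, -40],
 [ 16, -52, -32,  32],
 [-32, 101,  62, -62]]
Now row reduce the product.
R2 ← R2 + (2)·R1: [0, 72, 48, -48]
R3 ← R3 − (4)·R1: [0, -147, -98, 98]
R3 ← R3 + (49/24)·R2: [0, 0, 0, 0]
2 nonzero rows, so rank(MB) = 2.

2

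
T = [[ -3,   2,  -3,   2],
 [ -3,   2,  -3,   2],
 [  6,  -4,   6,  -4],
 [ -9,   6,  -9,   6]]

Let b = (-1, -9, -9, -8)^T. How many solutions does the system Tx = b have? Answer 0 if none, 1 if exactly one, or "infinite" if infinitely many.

0

Row reduce the augmented matrix [T | b].
R2 ← R2 − R1: [0, 0, 0, 0, -8]
R3 ← R3 + (2)·R1: [0, 0, 0, 0, -11]
R4 ← R4 − (3)·R1: [0, 0, 0, 0, -5]
R3 ← R3 − (11/8)·R2: [0, 0, 0, 0, 0]
R4 ← R4 − (5/8)·R2: [0, 0, 0, 0, 0]
The echelon form has 2 nonzero rows; the last pivot sits in the augmented column, so rank(T) = 1 but rank([T|b]) = 2.
Since the ranks differ, the system is inconsistent.
It has no solutions.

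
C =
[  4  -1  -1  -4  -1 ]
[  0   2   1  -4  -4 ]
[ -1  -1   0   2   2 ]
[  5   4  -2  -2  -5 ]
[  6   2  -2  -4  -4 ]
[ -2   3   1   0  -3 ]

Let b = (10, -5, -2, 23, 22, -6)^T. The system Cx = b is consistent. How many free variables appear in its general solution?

Row reduce the augmented matrix [C | b].
R3 ← R3 + (1/4)·R1: [0, -5/4, -1/4, 1, 7/4, 1/2]
R4 ← R4 − (5/4)·R1: [0, 21/4, -3/4, 3, -15/4, 21/2]
R5 ← R5 − (3/2)·R1: [0, 7/2, -1/2, 2, -5/2, 7]
R6 ← R6 + (1/2)·R1: [0, 5/2, 1/2, -2, -7/2, -1]
R3 ← R3 + (5/8)·R2: [0, 0, 3/8, -3/2, -3/4, -21/8]
R4 ← R4 − (21/8)·R2: [0, 0, -27/8, 27/2, 27/4, 189/8]
R5 ← R5 − (7/4)·R2: [0, 0, -9/4, 9, 9/2, 63/4]
R6 ← R6 − (5/4)·R2: [0, 0, -3/4, 3, 3/2, 21/4]
R4 ← R4 + (9)·R3: [0, 0, 0, 0, 0, 0]
R5 ← R5 + (6)·R3: [0, 0, 0, 0, 0, 0]
R6 ← R6 + (2)·R3: [0, 0, 0, 0, 0, 0]
The echelon form has 3 nonzero rows, and every pivot lies in the first 5 columns, so rank(C) = rank([C|b]) = 3.
The system is consistent.
Free variables = (unknowns) − (rank) = 5 − 3 = 2.

2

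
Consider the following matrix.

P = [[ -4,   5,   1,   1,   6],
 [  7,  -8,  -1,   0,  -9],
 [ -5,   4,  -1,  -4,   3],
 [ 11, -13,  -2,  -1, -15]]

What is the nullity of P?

3

Row reduce to echelon form.
R2 ← R2 + (7/4)·R1: [0, 3/4, 3/4, 7/4, 3/2]
R3 ← R3 − (5/4)·R1: [0, -9/4, -9/4, -21/4, -9/2]
R4 ← R4 + (11/4)·R1: [0, 3/4, 3/4, 7/4, 3/2]
R3 ← R3 + (3)·R2: [0, 0, 0, 0, 0]
R4 ← R4 − R2: [0, 0, 0, 0, 0]
2 nonzero rows, so rank(P) = 2.
P has 5 columns; by rank–nullity, nullity = 5 − 2 = 3.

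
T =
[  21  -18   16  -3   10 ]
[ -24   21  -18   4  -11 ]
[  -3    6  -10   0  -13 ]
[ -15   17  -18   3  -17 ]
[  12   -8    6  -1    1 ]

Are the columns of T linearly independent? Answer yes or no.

no

Row reduce T to echelon form.
R2 ← R2 + (8/7)·R1: [0, 3/7, 2/7, 4/7, 3/7]
R3 ← R3 + (1/7)·R1: [0, 24/7, -54/7, -3/7, -81/7]
R4 ← R4 + (5/7)·R1: [0, 29/7, -46/7, 6/7, -69/7]
R5 ← R5 − (4/7)·R1: [0, 16/7, -22/7, 5/7, -33/7]
R3 ← R3 − (8)·R2: [0, 0, -10, -5, -15]
R4 ← R4 − (29/3)·R2: [0, 0, -28/3, -14/3, -14]
R5 ← R5 − (16/3)·R2: [0, 0, -14/3, -7/3, -7]
R4 ← R4 − (14/15)·R3: [0, 0, 0, 0, 0]
R5 ← R5 − (7/15)·R3: [0, 0, 0, 0, 0]
3 pivots among 5 columns.
Only 3 < 5 pivot columns, so the columns are linearly dependent.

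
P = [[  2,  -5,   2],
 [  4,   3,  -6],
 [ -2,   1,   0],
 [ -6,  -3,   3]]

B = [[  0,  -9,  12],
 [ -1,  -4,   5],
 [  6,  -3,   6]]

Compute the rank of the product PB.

First compute PB:
[[ 17,  -4,  11],
 [-39, -30,  27],
 [ -1,  14, -19],
 [ 21,  57, -69]]
Now row reduce the product.
R2 ← R2 + (39/17)·R1: [0, -666/17, 888/17]
R3 ← R3 + (1/17)·R1: [0, 234/17, -312/17]
R4 ← R4 − (21/17)·R1: [0, 1053/17, -1404/17]
R3 ← R3 + (13/37)·R2: [0, 0, 0]
R4 ← R4 + (117/74)·R2: [0, 0, 0]
2 nonzero rows, so rank(PB) = 2.

2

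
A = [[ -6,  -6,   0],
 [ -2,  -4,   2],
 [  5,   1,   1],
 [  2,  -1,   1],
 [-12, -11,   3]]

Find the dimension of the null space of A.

Row reduce to echelon form.
R2 ← R2 − (1/3)·R1: [0, -2, 2]
R3 ← R3 + (5/6)·R1: [0, -4, 1]
R4 ← R4 + (1/3)·R1: [0, -3, 1]
R5 ← R5 − (2)·R1: [0, 1, 3]
R3 ← R3 − (2)·R2: [0, 0, -3]
R4 ← R4 − (3/2)·R2: [0, 0, -2]
R5 ← R5 + (1/2)·R2: [0, 0, 4]
R4 ← R4 − (2/3)·R3: [0, 0, 0]
R5 ← R5 + (4/3)·R3: [0, 0, 0]
3 nonzero rows, so rank(A) = 3.
A has 3 columns; by rank–nullity, nullity = 3 − 3 = 0.

0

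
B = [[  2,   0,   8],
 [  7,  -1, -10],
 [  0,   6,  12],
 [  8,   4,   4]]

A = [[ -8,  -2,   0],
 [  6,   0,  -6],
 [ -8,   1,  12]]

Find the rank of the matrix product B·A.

First compute BA:
[[-80,   4,  96],
 [ 18, -24, -114],
 [-60,  12, 108],
 [-72, -12,  24]]
Now row reduce the product.
R2 ← R2 + (9/40)·R1: [0, -231/10, -462/5]
R3 ← R3 − (3/4)·R1: [0, 9, 36]
R4 ← R4 − (9/10)·R1: [0, -78/5, -312/5]
R3 ← R3 + (30/77)·R2: [0, 0, 0]
R4 ← R4 − (52/77)·R2: [0, 0, 0]
2 nonzero rows, so rank(BA) = 2.

2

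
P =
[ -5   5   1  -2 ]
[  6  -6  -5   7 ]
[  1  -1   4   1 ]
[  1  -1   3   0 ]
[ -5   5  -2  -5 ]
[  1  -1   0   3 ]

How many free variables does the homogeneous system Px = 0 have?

1

Row reduce to echelon form.
R2 ← R2 + (6/5)·R1: [0, 0, -19/5, 23/5]
R3 ← R3 + (1/5)·R1: [0, 0, 21/5, 3/5]
R4 ← R4 + (1/5)·R1: [0, 0, 16/5, -2/5]
R5 ← R5 − R1: [0, 0, -3, -3]
R6 ← R6 + (1/5)·R1: [0, 0, 1/5, 13/5]
R3 ← R3 + (21/19)·R2: [0, 0, 0, 108/19]
R4 ← R4 + (16/19)·R2: [0, 0, 0, 66/19]
R5 ← R5 − (15/19)·R2: [0, 0, 0, -126/19]
R6 ← R6 + (1/19)·R2: [0, 0, 0, 54/19]
R4 ← R4 − (11/18)·R3: [0, 0, 0, 0]
R5 ← R5 + (7/6)·R3: [0, 0, 0, 0]
R6 ← R6 − (1/2)·R3: [0, 0, 0, 0]
3 nonzero rows, so rank(P) = 3.
P has 4 columns; by rank–nullity, nullity = 4 − 3 = 1.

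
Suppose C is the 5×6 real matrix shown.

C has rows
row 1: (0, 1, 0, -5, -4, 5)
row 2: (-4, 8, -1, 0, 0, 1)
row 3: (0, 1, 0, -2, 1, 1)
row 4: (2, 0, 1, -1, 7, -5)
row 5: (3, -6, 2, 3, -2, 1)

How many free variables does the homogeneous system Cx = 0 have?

1

Row reduce to echelon form.
Swap R1 ↔ R2
R4 ← R4 + (1/2)·R1: [0, 4, 1/2, -1, 7, -9/2]
R5 ← R5 + (3/4)·R1: [0, 0, 5/4, 3, -2, 7/4]
R3 ← R3 − R2: [0, 0, 0, 3, 5, -4]
R4 ← R4 − (4)·R2: [0, 0, 1/2, 19, 23, -49/2]
Swap R3 ↔ R4
R5 ← R5 − (5/2)·R3: [0, 0, 0, -89/2, -119/2, 63]
R5 ← R5 + (89/6)·R4: [0, 0, 0, 0, 44/3, 11/3]
5 nonzero rows, so rank(C) = 5.
C has 6 columns; by rank–nullity, nullity = 6 − 5 = 1.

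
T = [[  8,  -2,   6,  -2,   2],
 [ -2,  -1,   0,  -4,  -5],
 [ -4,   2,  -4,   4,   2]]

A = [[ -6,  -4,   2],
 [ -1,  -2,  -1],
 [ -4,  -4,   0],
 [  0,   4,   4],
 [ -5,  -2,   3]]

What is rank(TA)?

2

First compute TA:
[[-80, -64,  16],
 [ 38,   4, -34],
 [ 28,  40,  12]]
Now row reduce the product.
R2 ← R2 + (19/40)·R1: [0, -132/5, -132/5]
R3 ← R3 + (7/20)·R1: [0, 88/5, 88/5]
R3 ← R3 + (2/3)·R2: [0, 0, 0]
2 nonzero rows, so rank(TA) = 2.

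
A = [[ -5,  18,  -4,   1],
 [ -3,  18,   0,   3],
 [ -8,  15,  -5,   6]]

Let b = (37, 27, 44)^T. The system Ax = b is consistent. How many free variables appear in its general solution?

1

Row reduce the augmented matrix [A | b].
R2 ← R2 − (3/5)·R1: [0, 36/5, 12/5, 12/5, 24/5]
R3 ← R3 − (8/5)·R1: [0, -69/5, 7/5, 22/5, -76/5]
R3 ← R3 + (23/12)·R2: [0, 0, 6, 9, -6]
The echelon form has 3 nonzero rows, and every pivot lies in the first 4 columns, so rank(A) = rank([A|b]) = 3.
The system is consistent.
Free variables = (unknowns) − (rank) = 4 − 3 = 1.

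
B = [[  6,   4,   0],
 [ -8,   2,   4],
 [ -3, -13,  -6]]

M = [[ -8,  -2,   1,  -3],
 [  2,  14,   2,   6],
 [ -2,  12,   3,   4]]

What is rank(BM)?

First compute BM:
[[-40,  44,  14,   6],
 [ 60,  92,   8,  52],
 [ 10, -248, -47, -93]]
Now row reduce the product.
R2 ← R2 + (3/2)·R1: [0, 158, 29, 61]
R3 ← R3 + (1/4)·R1: [0, -237, -87/2, -183/2]
R3 ← R3 + (3/2)·R2: [0, 0, 0, 0]
2 nonzero rows, so rank(BM) = 2.

2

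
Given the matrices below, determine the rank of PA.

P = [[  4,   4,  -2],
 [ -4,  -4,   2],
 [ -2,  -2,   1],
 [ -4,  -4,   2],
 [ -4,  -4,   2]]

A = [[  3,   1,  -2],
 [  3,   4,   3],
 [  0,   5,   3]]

1

First compute PA:
[[ 24,  10,  -2],
 [-24, -10,   2],
 [-12,  -5,   1],
 [-24, -10,   2],
 [-24, -10,   2]]
Now row reduce the product.
R2 ← R2 + R1: [0, 0, 0]
R3 ← R3 + (1/2)·R1: [0, 0, 0]
R4 ← R4 + R1: [0, 0, 0]
R5 ← R5 + R1: [0, 0, 0]
1 nonzero row, so rank(PA) = 1.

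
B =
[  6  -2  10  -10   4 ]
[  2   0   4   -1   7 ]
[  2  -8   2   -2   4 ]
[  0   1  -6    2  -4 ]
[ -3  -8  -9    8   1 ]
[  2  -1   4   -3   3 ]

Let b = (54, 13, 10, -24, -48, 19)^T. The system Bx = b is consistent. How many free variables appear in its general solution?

Row reduce the augmented matrix [B | b].
R2 ← R2 − (1/3)·R1: [0, 2/3, 2/3, 7/3, 17/3, -5]
R3 ← R3 − (1/3)·R1: [0, -22/3, -4/3, 4/3, 8/3, -8]
R5 ← R5 + (1/2)·R1: [0, -9, -4, 3, 3, -21]
R6 ← R6 − (1/3)·R1: [0, -1/3, 2/3, 1/3, 5/3, 1]
R3 ← R3 + (11)·R2: [0, 0, 6, 27, 65, -63]
R4 ← R4 − (3/2)·R2: [0, 0, -7, -3/2, -25/2, -33/2]
R5 ← R5 + (27/2)·R2: [0, 0, 5, 69/2, 159/2, -177/2]
R6 ← R6 + (1/2)·R2: [0, 0, 1, 3/2, 9/2, -3/2]
R4 ← R4 + (7/6)·R3: [0, 0, 0, 30, 190/3, -90]
R5 ← R5 − (5/6)·R3: [0, 0, 0, 12, 76/3, -36]
R6 ← R6 − (1/6)·R3: [0, 0, 0, -3, -19/3, 9]
R5 ← R5 − (2/5)·R4: [0, 0, 0, 0, 0, 0]
R6 ← R6 + (1/10)·R4: [0, 0, 0, 0, 0, 0]
The echelon form has 4 nonzero rows, and every pivot lies in the first 5 columns, so rank(B) = rank([B|b]) = 4.
The system is consistent.
Free variables = (unknowns) − (rank) = 5 − 4 = 1.

1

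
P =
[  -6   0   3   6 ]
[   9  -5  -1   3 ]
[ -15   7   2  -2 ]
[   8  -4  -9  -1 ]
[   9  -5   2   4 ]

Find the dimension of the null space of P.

1

Row reduce to echelon form.
R2 ← R2 + (3/2)·R1: [0, -5, 7/2, 12]
R3 ← R3 − (5/2)·R1: [0, 7, -11/2, -17]
R4 ← R4 + (4/3)·R1: [0, -4, -5, 7]
R5 ← R5 + (3/2)·R1: [0, -5, 13/2, 13]
R3 ← R3 + (7/5)·R2: [0, 0, -3/5, -1/5]
R4 ← R4 − (4/5)·R2: [0, 0, -39/5, -13/5]
R5 ← R5 − R2: [0, 0, 3, 1]
R4 ← R4 − (13)·R3: [0, 0, 0, 0]
R5 ← R5 + (5)·R3: [0, 0, 0, 0]
3 nonzero rows, so rank(P) = 3.
P has 4 columns; by rank–nullity, nullity = 4 − 3 = 1.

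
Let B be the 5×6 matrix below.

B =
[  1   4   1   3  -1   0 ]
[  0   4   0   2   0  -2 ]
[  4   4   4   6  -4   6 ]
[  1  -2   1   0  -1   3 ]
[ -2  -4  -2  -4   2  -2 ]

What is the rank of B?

Row reduce to echelon form.
R3 ← R3 − (4)·R1: [0, -12, 0, -6, 0, 6]
R4 ← R4 − R1: [0, -6, 0, -3, 0, 3]
R5 ← R5 + (2)·R1: [0, 4, 0, 2, 0, -2]
R3 ← R3 + (3)·R2: [0, 0, 0, 0, 0, 0]
R4 ← R4 + (3/2)·R2: [0, 0, 0, 0, 0, 0]
R5 ← R5 − R2: [0, 0, 0, 0, 0, 0]
Echelon form has 2 nonzero rows, so rank(B) = 2.

2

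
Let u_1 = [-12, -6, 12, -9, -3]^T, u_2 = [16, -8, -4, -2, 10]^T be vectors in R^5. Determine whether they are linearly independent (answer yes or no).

Form the matrix with these vectors as rows and row reduce.
R2 ← R2 + (4/3)·R1: [0, -16, 12, -14, 6]
2 nonzero rows, so the 2 vectors span a space of dimension 2.
Since 2 = 2, the vectors are linearly independent.

yes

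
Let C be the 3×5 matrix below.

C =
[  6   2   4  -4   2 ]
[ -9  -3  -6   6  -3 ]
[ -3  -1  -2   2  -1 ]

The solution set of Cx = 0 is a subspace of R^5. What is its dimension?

4

Row reduce to echelon form.
R2 ← R2 + (3/2)·R1: [0, 0, 0, 0, 0]
R3 ← R3 + (1/2)·R1: [0, 0, 0, 0, 0]
1 nonzero row, so rank(C) = 1.
C has 5 columns; by rank–nullity, nullity = 5 − 1 = 4.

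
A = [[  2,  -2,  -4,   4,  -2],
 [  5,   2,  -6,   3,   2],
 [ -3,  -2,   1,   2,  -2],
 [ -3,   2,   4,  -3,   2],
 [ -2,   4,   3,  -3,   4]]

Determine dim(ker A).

Row reduce to echelon form.
R2 ← R2 − (5/2)·R1: [0, 7, 4, -7, 7]
R3 ← R3 + (3/2)·R1: [0, -5, -5, 8, -5]
R4 ← R4 + (3/2)·R1: [0, -1, -2, 3, -1]
R5 ← R5 + R1: [0, 2, -1, 1, 2]
R3 ← R3 + (5/7)·R2: [0, 0, -15/7, 3, 0]
R4 ← R4 + (1/7)·R2: [0, 0, -10/7, 2, 0]
R5 ← R5 − (2/7)·R2: [0, 0, -15/7, 3, 0]
R4 ← R4 − (2/3)·R3: [0, 0, 0, 0, 0]
R5 ← R5 − R3: [0, 0, 0, 0, 0]
3 nonzero rows, so rank(A) = 3.
A has 5 columns; by rank–nullity, nullity = 5 − 3 = 2.

2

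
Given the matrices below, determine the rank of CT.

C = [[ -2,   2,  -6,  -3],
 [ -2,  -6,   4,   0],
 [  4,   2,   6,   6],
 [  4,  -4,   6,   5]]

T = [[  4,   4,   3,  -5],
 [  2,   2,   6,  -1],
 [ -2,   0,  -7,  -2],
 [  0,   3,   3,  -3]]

3

First compute CT:
[[  8, -13,  39,  29],
 [-28, -20, -70,   8],
 [  8,  38,   0, -52],
 [ -4,  23, -39, -43]]
Now row reduce the product.
R2 ← R2 + (7/2)·R1: [0, -131/2, 133/2, 219/2]
R3 ← R3 − R1: [0, 51, -39, -81]
R4 ← R4 + (1/2)·R1: [0, 33/2, -39/2, -57/2]
R3 ← R3 + (102/131)·R2: [0, 0, 1674/131, 558/131]
R4 ← R4 + (33/131)·R2: [0, 0, -360/131, -120/131]
R4 ← R4 + (20/93)·R3: [0, 0, 0, 0]
3 nonzero rows, so rank(CT) = 3.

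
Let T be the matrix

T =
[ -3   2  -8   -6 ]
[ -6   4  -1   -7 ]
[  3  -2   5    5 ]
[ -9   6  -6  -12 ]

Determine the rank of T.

2

Row reduce to echelon form.
R2 ← R2 − (2)·R1: [0, 0, 15, 5]
R3 ← R3 + R1: [0, 0, -3, -1]
R4 ← R4 − (3)·R1: [0, 0, 18, 6]
R3 ← R3 + (1/5)·R2: [0, 0, 0, 0]
R4 ← R4 − (6/5)·R2: [0, 0, 0, 0]
Echelon form has 2 nonzero rows, so rank(T) = 2.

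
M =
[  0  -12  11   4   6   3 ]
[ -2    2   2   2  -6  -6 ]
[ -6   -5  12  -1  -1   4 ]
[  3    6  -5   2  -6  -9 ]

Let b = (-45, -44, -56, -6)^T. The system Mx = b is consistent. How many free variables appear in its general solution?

2

Row reduce the augmented matrix [M | b].
Swap R1 ↔ R2
R3 ← R3 − (3)·R1: [0, -11, 6, -7, 17, 22, 76]
R4 ← R4 + (3/2)·R1: [0, 9, -2, 5, -15, -18, -72]
R3 ← R3 − (11/12)·R2: [0, 0, -49/12, -32/3, 23/2, 77/4, 469/4]
R4 ← R4 + (3/4)·R2: [0, 0, 25/4, 8, -21/2, -63/4, -423/4]
R4 ← R4 + (75/49)·R3: [0, 0, 0, -408/49, 348/49, 96/7, 516/7]
The echelon form has 4 nonzero rows, and every pivot lies in the first 6 columns, so rank(M) = rank([M|b]) = 4.
The system is consistent.
Free variables = (unknowns) − (rank) = 6 − 4 = 2.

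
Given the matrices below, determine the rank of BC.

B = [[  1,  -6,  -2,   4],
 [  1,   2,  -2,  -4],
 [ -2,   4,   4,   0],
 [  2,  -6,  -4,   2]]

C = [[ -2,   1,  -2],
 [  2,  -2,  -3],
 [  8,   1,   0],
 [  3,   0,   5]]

First compute BC:
[[-18,  11,  36],
 [-26,  -5, -28],
 [ 44,  -6,  -8],
 [-42,  10,  24]]
Now row reduce the product.
R2 ← R2 − (13/9)·R1: [0, -188/9, -80]
R3 ← R3 + (22/9)·R1: [0, 188/9, 80]
R4 ← R4 − (7/3)·R1: [0, -47/3, -60]
R3 ← R3 + R2: [0, 0, 0]
R4 ← R4 − (3/4)·R2: [0, 0, 0]
2 nonzero rows, so rank(BC) = 2.

2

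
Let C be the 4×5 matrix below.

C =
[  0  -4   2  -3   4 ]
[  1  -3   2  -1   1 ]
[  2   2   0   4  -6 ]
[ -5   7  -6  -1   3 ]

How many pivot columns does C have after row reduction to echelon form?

2

Row reduce to echelon form.
Swap R1 ↔ R2
R3 ← R3 − (2)·R1: [0, 8, -4, 6, -8]
R4 ← R4 + (5)·R1: [0, -8, 4, -6, 8]
R3 ← R3 + (2)·R2: [0, 0, 0, 0, 0]
R4 ← R4 − (2)·R2: [0, 0, 0, 0, 0]
Echelon form has 2 nonzero rows, so rank(C) = 2.
Each nonzero row contributes one pivot column: 2 pivot columns.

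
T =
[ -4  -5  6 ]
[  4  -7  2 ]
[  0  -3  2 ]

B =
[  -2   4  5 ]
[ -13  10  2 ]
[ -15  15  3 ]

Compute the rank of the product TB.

2

First compute TB:
[[-17,  24, -12],
 [ 53, -24,  12],
 [  9,   0,   0]]
Now row reduce the product.
R2 ← R2 + (53/17)·R1: [0, 864/17, -432/17]
R3 ← R3 + (9/17)·R1: [0, 216/17, -108/17]
R3 ← R3 − (1/4)·R2: [0, 0, 0]
2 nonzero rows, so rank(TB) = 2.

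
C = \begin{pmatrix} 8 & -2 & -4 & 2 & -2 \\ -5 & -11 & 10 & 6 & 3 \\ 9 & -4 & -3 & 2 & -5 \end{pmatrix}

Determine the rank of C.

3

Row reduce to echelon form.
R2 ← R2 + (5/8)·R1: [0, -49/4, 15/2, 29/4, 7/4]
R3 ← R3 − (9/8)·R1: [0, -7/4, 3/2, -1/4, -11/4]
R3 ← R3 − (1/7)·R2: [0, 0, 3/7, -9/7, -3]
Echelon form has 3 nonzero rows, so rank(C) = 3.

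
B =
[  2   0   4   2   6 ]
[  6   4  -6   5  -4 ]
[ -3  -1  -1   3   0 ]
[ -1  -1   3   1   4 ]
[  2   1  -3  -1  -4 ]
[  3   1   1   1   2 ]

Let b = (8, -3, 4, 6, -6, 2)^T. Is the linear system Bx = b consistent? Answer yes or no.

Row reduce the augmented matrix [B | b].
R2 ← R2 − (3)·R1: [0, 4, -18, -1, -22, -27]
R3 ← R3 + (3/2)·R1: [0, -1, 5, 6, 9, 16]
R4 ← R4 + (1/2)·R1: [0, -1, 5, 2, 7, 10]
R5 ← R5 − R1: [0, 1, -7, -3, -10, -14]
R6 ← R6 − (3/2)·R1: [0, 1, -5, -2, -7, -10]
R3 ← R3 + (1/4)·R2: [0, 0, 1/2, 23/4, 7/2, 37/4]
R4 ← R4 + (1/4)·R2: [0, 0, 1/2, 7/4, 3/2, 13/4]
R5 ← R5 − (1/4)·R2: [0, 0, -5/2, -11/4, -9/2, -29/4]
R6 ← R6 − (1/4)·R2: [0, 0, -1/2, -7/4, -3/2, -13/4]
R4 ← R4 − R3: [0, 0, 0, -4, -2, -6]
R5 ← R5 + (5)·R3: [0, 0, 0, 26, 13, 39]
R6 ← R6 + R3: [0, 0, 0, 4, 2, 6]
R5 ← R5 + (13/2)·R4: [0, 0, 0, 0, 0, 0]
R6 ← R6 + R4: [0, 0, 0, 0, 0, 0]
The echelon form has 4 nonzero rows, and every pivot lies in the first 5 columns, so rank(B) = rank([B|b]) = 4.
The system is consistent.

yes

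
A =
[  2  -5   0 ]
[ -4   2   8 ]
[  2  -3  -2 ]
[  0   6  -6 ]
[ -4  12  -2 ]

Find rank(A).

2

Row reduce to echelon form.
R2 ← R2 + (2)·R1: [0, -8, 8]
R3 ← R3 − R1: [0, 2, -2]
R5 ← R5 + (2)·R1: [0, 2, -2]
R3 ← R3 + (1/4)·R2: [0, 0, 0]
R4 ← R4 + (3/4)·R2: [0, 0, 0]
R5 ← R5 + (1/4)·R2: [0, 0, 0]
Echelon form has 2 nonzero rows, so rank(A) = 2.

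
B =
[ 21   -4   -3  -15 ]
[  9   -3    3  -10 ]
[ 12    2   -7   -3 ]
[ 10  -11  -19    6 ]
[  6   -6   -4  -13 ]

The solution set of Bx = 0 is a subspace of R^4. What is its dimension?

Row reduce to echelon form.
R2 ← R2 − (3/7)·R1: [0, -9/7, 30/7, -25/7]
R3 ← R3 − (4/7)·R1: [0, 30/7, -37/7, 39/7]
R4 ← R4 − (10/21)·R1: [0, -191/21, -123/7, 92/7]
R5 ← R5 − (2/7)·R1: [0, -34/7, -22/7, -61/7]
R3 ← R3 + (10/3)·R2: [0, 0, 9, -19/3]
R4 ← R4 − (191/27)·R2: [0, 0, -431/9, 1037/27]
R5 ← R5 − (34/9)·R2: [0, 0, -58/3, 43/9]
R4 ← R4 + (431/81)·R3: [0, 0, 0, 1144/243]
R5 ← R5 + (58/27)·R3: [0, 0, 0, -715/81]
R5 ← R5 + (15/8)·R4: [0, 0, 0, 0]
4 nonzero rows, so rank(B) = 4.
B has 4 columns; by rank–nullity, nullity = 4 − 4 = 0.

0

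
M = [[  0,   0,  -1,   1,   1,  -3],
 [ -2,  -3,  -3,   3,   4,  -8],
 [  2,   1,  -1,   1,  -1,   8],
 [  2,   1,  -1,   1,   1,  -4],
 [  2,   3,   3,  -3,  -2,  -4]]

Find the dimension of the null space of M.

Row reduce to echelon form.
Swap R1 ↔ R2
R3 ← R3 + R1: [0, -2, -4, 4, 3, 0]
R4 ← R4 + R1: [0, -2, -4, 4, 5, -12]
R5 ← R5 + R1: [0, 0, 0, 0, 2, -12]
Swap R2 ↔ R3
R4 ← R4 − R2: [0, 0, 0, 0, 2, -12]
R5 ← R5 − R4: [0, 0, 0, 0, 0, 0]
4 nonzero rows, so rank(M) = 4.
M has 6 columns; by rank–nullity, nullity = 6 − 4 = 2.

2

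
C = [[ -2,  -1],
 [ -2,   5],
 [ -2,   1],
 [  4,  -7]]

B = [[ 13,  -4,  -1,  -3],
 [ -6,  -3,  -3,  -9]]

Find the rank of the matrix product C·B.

First compute CB:
[[-20,  11,   5,  15],
 [-56,  -7, -13, -39],
 [-32,   5,  -1,  -3],
 [ 94,   5,  17,  51]]
Now row reduce the product.
R2 ← R2 − (14/5)·R1: [0, -189/5, -27, -81]
R3 ← R3 − (8/5)·R1: [0, -63/5, -9, -27]
R4 ← R4 + (47/10)·R1: [0, 567/10, 81/2, 243/2]
R3 ← R3 − (1/3)·R2: [0, 0, 0, 0]
R4 ← R4 + (3/2)·R2: [0, 0, 0, 0]
2 nonzero rows, so rank(CB) = 2.

2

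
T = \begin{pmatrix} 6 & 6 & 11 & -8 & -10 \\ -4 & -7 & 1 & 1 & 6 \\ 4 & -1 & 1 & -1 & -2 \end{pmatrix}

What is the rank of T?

3

Row reduce to echelon form.
R2 ← R2 + (2/3)·R1: [0, -3, 25/3, -13/3, -2/3]
R3 ← R3 − (2/3)·R1: [0, -5, -19/3, 13/3, 14/3]
R3 ← R3 − (5/3)·R2: [0, 0, -182/9, 104/9, 52/9]
Echelon form has 3 nonzero rows, so rank(T) = 3.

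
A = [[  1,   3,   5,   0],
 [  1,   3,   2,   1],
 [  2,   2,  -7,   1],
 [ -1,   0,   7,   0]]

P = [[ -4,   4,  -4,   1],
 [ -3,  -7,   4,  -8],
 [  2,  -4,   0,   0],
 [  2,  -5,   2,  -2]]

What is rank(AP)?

4

First compute AP:
[[ -3, -37,   8, -23],
 [ -7, -30,  10, -25],
 [-26,  17,   2, -16],
 [ 18, -32,   4,  -1]]
Now row reduce the product.
R2 ← R2 − (7/3)·R1: [0, 169/3, -26/3, 86/3]
R3 ← R3 − (26/3)·R1: [0, 1013/3, -202/3, 550/3]
R4 ← R4 + (6)·R1: [0, -254, 52, -139]
R3 ← R3 − (1013/169)·R2: [0, 0, -200/13, 1944/169]
R4 ← R4 + (762/169)·R2: [0, 0, 168/13, -1647/169]
R4 ← R4 + (21/25)·R3: [0, 0, 0, -27/325]
4 nonzero rows, so rank(AP) = 4.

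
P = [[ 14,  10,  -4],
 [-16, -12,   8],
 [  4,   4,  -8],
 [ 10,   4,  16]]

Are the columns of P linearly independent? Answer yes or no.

Row reduce P to echelon form.
R2 ← R2 + (8/7)·R1: [0, -4/7, 24/7]
R3 ← R3 − (2/7)·R1: [0, 8/7, -48/7]
R4 ← R4 − (5/7)·R1: [0, -22/7, 132/7]
R3 ← R3 + (2)·R2: [0, 0, 0]
R4 ← R4 − (11/2)·R2: [0, 0, 0]
2 pivots among 3 columns.
Only 2 < 3 pivot columns, so the columns are linearly dependent.

no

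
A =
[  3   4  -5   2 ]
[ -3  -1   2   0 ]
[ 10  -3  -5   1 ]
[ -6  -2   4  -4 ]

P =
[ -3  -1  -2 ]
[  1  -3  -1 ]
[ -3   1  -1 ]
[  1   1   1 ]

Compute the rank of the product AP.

First compute AP:
[[ 12, -18,  -3],
 [  2,   8,   5],
 [-17,  -5, -11],
 [  0,  12,   6]]
Now row reduce the product.
R2 ← R2 − (1/6)·R1: [0, 11, 11/2]
R3 ← R3 + (17/12)·R1: [0, -61/2, -61/4]
R3 ← R3 + (61/22)·R2: [0, 0, 0]
R4 ← R4 − (12/11)·R2: [0, 0, 0]
2 nonzero rows, so rank(AP) = 2.

2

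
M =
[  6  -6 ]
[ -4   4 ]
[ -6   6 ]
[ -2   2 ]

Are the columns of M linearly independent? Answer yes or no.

Row reduce M to echelon form.
R2 ← R2 + (2/3)·R1: [0, 0]
R3 ← R3 + R1: [0, 0]
R4 ← R4 + (1/3)·R1: [0, 0]
1 pivot among 2 columns.
Only 1 < 2 pivot columns, so the columns are linearly dependent.

no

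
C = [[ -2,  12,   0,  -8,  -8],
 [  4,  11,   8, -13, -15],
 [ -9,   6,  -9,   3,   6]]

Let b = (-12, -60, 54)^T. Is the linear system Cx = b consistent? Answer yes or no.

yes

Row reduce the augmented matrix [C | b].
R2 ← R2 + (2)·R1: [0, 35, 8, -29, -31, -84]
R3 ← R3 − (9/2)·R1: [0, -48, -9, 39, 42, 108]
R3 ← R3 + (48/35)·R2: [0, 0, 69/35, -27/35, -18/35, -36/5]
The echelon form has 3 nonzero rows, and every pivot lies in the first 5 columns, so rank(C) = rank([C|b]) = 3.
The system is consistent.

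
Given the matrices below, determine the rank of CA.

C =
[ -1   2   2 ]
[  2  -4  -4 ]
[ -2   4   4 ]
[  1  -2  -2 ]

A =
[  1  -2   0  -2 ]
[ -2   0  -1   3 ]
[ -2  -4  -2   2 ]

First compute CA:
[[ -9,  -6,  -6,  12],
 [ 18,  12,  12, -24],
 [-18, -12, -12,  24],
 [  9,   6,   6, -12]]
Now row reduce the product.
R2 ← R2 + (2)·R1: [0, 0, 0, 0]
R3 ← R3 − (2)·R1: [0, 0, 0, 0]
R4 ← R4 + R1: [0, 0, 0, 0]
1 nonzero row, so rank(CA) = 1.

1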